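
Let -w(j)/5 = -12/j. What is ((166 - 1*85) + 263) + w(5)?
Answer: 356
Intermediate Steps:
w(j) = 60/j (w(j) = -(-60)/j = 60/j)
((166 - 1*85) + 263) + w(5) = ((166 - 1*85) + 263) + 60/5 = ((166 - 85) + 263) + 60*(⅕) = (81 + 263) + 12 = 344 + 12 = 356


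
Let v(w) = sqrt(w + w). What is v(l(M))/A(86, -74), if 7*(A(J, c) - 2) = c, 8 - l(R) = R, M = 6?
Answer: -7/30 ≈ -0.23333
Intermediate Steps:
l(R) = 8 - R
A(J, c) = 2 + c/7
v(w) = sqrt(2)*sqrt(w) (v(w) = sqrt(2*w) = sqrt(2)*sqrt(w))
v(l(M))/A(86, -74) = (sqrt(2)*sqrt(8 - 1*6))/(2 + (1/7)*(-74)) = (sqrt(2)*sqrt(8 - 6))/(2 - 74/7) = (sqrt(2)*sqrt(2))/(-60/7) = 2*(-7/60) = -7/30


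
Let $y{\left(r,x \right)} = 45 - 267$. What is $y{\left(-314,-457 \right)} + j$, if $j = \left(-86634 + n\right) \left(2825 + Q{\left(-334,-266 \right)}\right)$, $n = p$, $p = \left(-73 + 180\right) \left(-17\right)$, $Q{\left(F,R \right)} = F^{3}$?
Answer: $3295482717965$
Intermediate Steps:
$y{\left(r,x \right)} = -222$ ($y{\left(r,x \right)} = 45 - 267 = -222$)
$p = -1819$ ($p = 107 \left(-17\right) = -1819$)
$n = -1819$
$j = 3295482718187$ ($j = \left(-86634 - 1819\right) \left(2825 + \left(-334\right)^{3}\right) = - 88453 \left(2825 - 37259704\right) = \left(-88453\right) \left(-37256879\right) = 3295482718187$)
$y{\left(-314,-457 \right)} + j = -222 + 3295482718187 = 3295482717965$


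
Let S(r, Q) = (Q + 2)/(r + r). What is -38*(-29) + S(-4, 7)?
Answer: 8807/8 ≈ 1100.9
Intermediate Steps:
S(r, Q) = (2 + Q)/(2*r) (S(r, Q) = (2 + Q)/((2*r)) = (2 + Q)*(1/(2*r)) = (2 + Q)/(2*r))
-38*(-29) + S(-4, 7) = -38*(-29) + (½)*(2 + 7)/(-4) = 1102 + (½)*(-¼)*9 = 1102 - 9/8 = 8807/8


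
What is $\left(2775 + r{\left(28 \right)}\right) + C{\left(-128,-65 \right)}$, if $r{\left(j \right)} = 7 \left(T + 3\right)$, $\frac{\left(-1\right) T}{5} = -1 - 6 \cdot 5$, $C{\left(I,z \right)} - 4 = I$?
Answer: $3757$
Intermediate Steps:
$C{\left(I,z \right)} = 4 + I$
$T = 155$ ($T = - 5 \left(-1 - 6 \cdot 5\right) = - 5 \left(-1 - 30\right) = \left(-5\right) \left(-31\right) = 155$)
$r{\left(j \right)} = 1106$ ($r{\left(j \right)} = 7 \left(155 + 3\right) = 7 \cdot 158 = 1106$)
$\left(2775 + r{\left(28 \right)}\right) + C{\left(-128,-65 \right)} = \left(2775 + 1106\right) + \left(4 - 128\right) = 3881 - 124 = 3757$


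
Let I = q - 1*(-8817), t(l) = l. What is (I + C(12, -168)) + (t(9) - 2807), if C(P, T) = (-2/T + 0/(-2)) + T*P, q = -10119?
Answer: -513743/84 ≈ -6116.0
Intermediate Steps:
C(P, T) = -2/T + P*T (C(P, T) = (-2/T + 0*(-½)) + P*T = (-2/T + 0) + P*T = -2/T + P*T)
I = -1302 (I = -10119 - 1*(-8817) = -10119 + 8817 = -1302)
(I + C(12, -168)) + (t(9) - 2807) = (-1302 + (-2/(-168) + 12*(-168))) + (9 - 2807) = (-1302 + (-2*(-1/168) - 2016)) - 2798 = (-1302 + (1/84 - 2016)) - 2798 = (-1302 - 169343/84) - 2798 = -278711/84 - 2798 = -513743/84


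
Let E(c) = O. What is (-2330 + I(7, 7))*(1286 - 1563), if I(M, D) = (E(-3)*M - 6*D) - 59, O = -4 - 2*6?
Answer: 704411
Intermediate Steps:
O = -16 (O = -4 - 12 = -16)
E(c) = -16
I(M, D) = -59 - 16*M - 6*D (I(M, D) = (-16*M - 6*D) - 59 = -59 - 16*M - 6*D)
(-2330 + I(7, 7))*(1286 - 1563) = (-2330 + (-59 - 16*7 - 6*7))*(1286 - 1563) = (-2330 + (-59 - 112 - 42))*(-277) = (-2330 - 213)*(-277) = -2543*(-277) = 704411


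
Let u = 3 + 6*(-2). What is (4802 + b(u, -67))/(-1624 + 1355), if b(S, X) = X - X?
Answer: -4802/269 ≈ -17.851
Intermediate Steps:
u = -9 (u = 3 - 12 = -9)
b(S, X) = 0
(4802 + b(u, -67))/(-1624 + 1355) = (4802 + 0)/(-1624 + 1355) = 4802/(-269) = 4802*(-1/269) = -4802/269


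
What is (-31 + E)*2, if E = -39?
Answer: -140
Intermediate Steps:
(-31 + E)*2 = (-31 - 39)*2 = -70*2 = -140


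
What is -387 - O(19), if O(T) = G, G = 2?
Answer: -389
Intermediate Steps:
O(T) = 2
-387 - O(19) = -387 - 1*2 = -387 - 2 = -389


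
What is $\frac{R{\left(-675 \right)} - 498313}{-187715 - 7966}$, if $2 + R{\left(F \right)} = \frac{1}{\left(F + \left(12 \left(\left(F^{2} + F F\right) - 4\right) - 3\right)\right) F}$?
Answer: $\frac{3677881105109251}{1444250027650950} \approx 2.5466$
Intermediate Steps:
$R{\left(F \right)} = -2 + \frac{1}{F \left(-51 + F + 24 F^{2}\right)}$ ($R{\left(F \right)} = -2 + \frac{1}{\left(F + \left(12 \left(\left(F^{2} + F F\right) - 4\right) - 3\right)\right) F} = -2 + \frac{1}{\left(F + \left(12 \left(\left(F^{2} + F^{2}\right) - 4\right) - 3\right)\right) F} = -2 + \frac{1}{\left(F + \left(12 \left(2 F^{2} - 4\right) - 3\right)\right) F} = -2 + \frac{1}{\left(F + \left(12 \left(-4 + 2 F^{2}\right) - 3\right)\right) F} = -2 + \frac{1}{\left(F + \left(\left(-48 + 24 F^{2}\right) - 3\right)\right) F} = -2 + \frac{1}{\left(F + \left(-51 + 24 F^{2}\right)\right) F} = -2 + \frac{1}{\left(-51 + F + 24 F^{2}\right) F} = -2 + \frac{1}{F \left(-51 + F + 24 F^{2}\right)}$)
$\frac{R{\left(-675 \right)} - 498313}{-187715 - 7966} = \frac{\frac{1 - 48 \left(-675\right)^{3} - 2 \left(-675\right)^{2} + 102 \left(-675\right)}{\left(-675\right) \left(-51 - 675 + 24 \left(-675\right)^{2}\right)} - 498313}{-187715 - 7966} = \frac{- \frac{1 - -14762250000 - 911250 - 68850}{675 \left(-51 - 675 + 24 \cdot 455625\right)} - 498313}{-195681} = \left(- \frac{1 + 14762250000 - 911250 - 68850}{675 \left(-51 - 675 + 10935000\right)} - 498313\right) \left(- \frac{1}{195681}\right) = \left(\left(- \frac{1}{675}\right) \frac{1}{10934274} \cdot 14761269901 - 498313\right) \left(- \frac{1}{195681}\right) = \left(- \frac{14761269901}{7380634950} - 498313\right) \left(- \frac{1}{195681}\right) = \left(- \frac{3677881105109251}{7380634950}\right) \left(- \frac{1}{195681}\right) = \frac{3677881105109251}{1444250027650950}$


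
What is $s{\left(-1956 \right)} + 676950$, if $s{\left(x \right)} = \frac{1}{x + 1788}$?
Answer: $\frac{113727599}{168} \approx 6.7695 \cdot 10^{5}$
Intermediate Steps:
$s{\left(x \right)} = \frac{1}{1788 + x}$
$s{\left(-1956 \right)} + 676950 = \frac{1}{1788 - 1956} + 676950 = \frac{1}{-168} + 676950 = - \frac{1}{168} + 676950 = \frac{113727599}{168}$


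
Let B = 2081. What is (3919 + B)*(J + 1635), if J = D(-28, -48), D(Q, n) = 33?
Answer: 10008000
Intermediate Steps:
J = 33
(3919 + B)*(J + 1635) = (3919 + 2081)*(33 + 1635) = 6000*1668 = 10008000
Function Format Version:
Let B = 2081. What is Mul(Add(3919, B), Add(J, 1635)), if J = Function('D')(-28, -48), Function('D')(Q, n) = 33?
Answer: 10008000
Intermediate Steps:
J = 33
Mul(Add(3919, B), Add(J, 1635)) = Mul(Add(3919, 2081), Add(33, 1635)) = Mul(6000, 1668) = 10008000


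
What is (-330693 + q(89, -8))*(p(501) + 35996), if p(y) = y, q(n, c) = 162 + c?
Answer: -12063681883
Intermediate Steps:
(-330693 + q(89, -8))*(p(501) + 35996) = (-330693 + (162 - 8))*(501 + 35996) = (-330693 + 154)*36497 = -330539*36497 = -12063681883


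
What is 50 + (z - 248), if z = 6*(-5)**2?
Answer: -48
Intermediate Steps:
z = 150 (z = 6*25 = 150)
50 + (z - 248) = 50 + (150 - 248) = 50 - 98 = -48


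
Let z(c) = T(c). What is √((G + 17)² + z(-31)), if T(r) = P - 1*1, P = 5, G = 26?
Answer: √1853 ≈ 43.047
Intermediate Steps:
T(r) = 4 (T(r) = 5 - 1*1 = 5 - 1 = 4)
z(c) = 4
√((G + 17)² + z(-31)) = √((26 + 17)² + 4) = √(43² + 4) = √(1849 + 4) = √1853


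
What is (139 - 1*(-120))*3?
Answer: 777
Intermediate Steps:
(139 - 1*(-120))*3 = (139 + 120)*3 = 259*3 = 777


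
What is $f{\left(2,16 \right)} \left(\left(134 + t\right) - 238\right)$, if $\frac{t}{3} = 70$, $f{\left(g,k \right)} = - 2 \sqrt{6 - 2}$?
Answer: $-424$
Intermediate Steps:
$f{\left(g,k \right)} = -4$ ($f{\left(g,k \right)} = - 2 \sqrt{4} = \left(-2\right) 2 = -4$)
$t = 210$ ($t = 3 \cdot 70 = 210$)
$f{\left(2,16 \right)} \left(\left(134 + t\right) - 238\right) = - 4 \left(\left(134 + 210\right) - 238\right) = - 4 \left(344 - 238\right) = \left(-4\right) 106 = -424$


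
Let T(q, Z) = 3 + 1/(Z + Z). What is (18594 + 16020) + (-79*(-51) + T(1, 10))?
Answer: 772921/20 ≈ 38646.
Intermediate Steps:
T(q, Z) = 3 + 1/(2*Z)
(18594 + 16020) + (-79*(-51) + T(1, 10)) = (18594 + 16020) + (-79*(-51) + (3 + (1/2)/10)) = 34614 + (4029 + (3 + (1/2)*(1/10))) = 34614 + (4029 + (3 + 1/20)) = 34614 + (4029 + 61/20) = 34614 + 80641/20 = 772921/20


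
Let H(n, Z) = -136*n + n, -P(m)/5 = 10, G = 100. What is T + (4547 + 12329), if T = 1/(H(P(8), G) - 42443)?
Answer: 602355067/35693 ≈ 16876.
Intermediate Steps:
P(m) = -50 (P(m) = -5*10 = -50)
H(n, Z) = -135*n
T = -1/35693 (T = 1/(-135*(-50) - 42443) = 1/(6750 - 42443) = 1/(-35693) = -1/35693 ≈ -2.8017e-5)
T + (4547 + 12329) = -1/35693 + (4547 + 12329) = -1/35693 + 16876 = 602355067/35693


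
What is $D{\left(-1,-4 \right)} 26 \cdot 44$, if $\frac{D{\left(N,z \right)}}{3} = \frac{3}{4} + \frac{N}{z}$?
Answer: $3432$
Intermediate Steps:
$D{\left(N,z \right)} = \frac{9}{4} + \frac{3 N}{z}$ ($D{\left(N,z \right)} = 3 \left(\frac{3}{4} + \frac{N}{z}\right) = \frac{9}{4} + \frac{3 N}{z}$)
$D{\left(-1,-4 \right)} 26 \cdot 44 = \left(\frac{9}{4} + 3 \left(-1\right) \frac{1}{-4}\right) 26 \cdot 44 = \left(\frac{9}{4} + 3 \left(-1\right) \left(- \frac{1}{4}\right)\right) 26 \cdot 44 = \left(\frac{9}{4} + \frac{3}{4}\right) 26 \cdot 44 = 3 \cdot 26 \cdot 44 = 78 \cdot 44 = 3432$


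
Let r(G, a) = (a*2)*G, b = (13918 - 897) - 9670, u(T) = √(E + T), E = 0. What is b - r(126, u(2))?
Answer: 3351 - 252*√2 ≈ 2994.6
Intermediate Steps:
u(T) = √T (u(T) = √(0 + T) = √T)
b = 3351 (b = 13021 - 9670 = 3351)
r(G, a) = 2*G*a (r(G, a) = (2*a)*G = 2*G*a)
b - r(126, u(2)) = 3351 - 2*126*√2 = 3351 - 252*√2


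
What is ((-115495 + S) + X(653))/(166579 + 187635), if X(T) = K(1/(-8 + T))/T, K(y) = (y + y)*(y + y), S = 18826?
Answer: -26261518633421/96227307215550 ≈ -0.27291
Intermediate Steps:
K(y) = 4*y² (K(y) = (2*y)*(2*y) = 4*y²)
X(T) = 4/(T*(-8 + T)²) (X(T) = (4*(1/(-8 + T))²)/T = (4/(-8 + T)²)/T = 4/(T*(-8 + T)²))
((-115495 + S) + X(653))/(166579 + 187635) = ((-115495 + 18826) + 4/(653*(-8 + 653)²))/(166579 + 187635) = (-96669 + 4*(1/653)/645²)/354214 = (-96669 + 4*(1/653)*(1/416025))*(1/354214) = (-96669 + 4/271664325)*(1/354214) = -26261518633421/271664325*1/354214 = -26261518633421/96227307215550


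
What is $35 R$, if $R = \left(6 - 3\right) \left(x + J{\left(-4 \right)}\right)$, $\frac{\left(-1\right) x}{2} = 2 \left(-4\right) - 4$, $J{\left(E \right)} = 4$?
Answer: $2940$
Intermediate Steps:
$x = 24$ ($x = - 2 \left(2 \left(-4\right) - 4\right) = - 2 \left(-8 - 4\right) = \left(-2\right) \left(-12\right) = 24$)
$R = 84$ ($R = \left(6 - 3\right) \left(24 + 4\right) = 3 \cdot 28 = 84$)
$35 R = 35 \cdot 84 = 2940$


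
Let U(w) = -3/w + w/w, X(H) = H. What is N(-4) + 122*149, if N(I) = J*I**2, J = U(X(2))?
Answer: 18170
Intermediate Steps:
U(w) = 1 - 3/w (U(w) = -3/w + 1 = 1 - 3/w)
J = -1/2 (J = (-3 + 2)/2 = (1/2)*(-1) = -1/2 ≈ -0.50000)
N(I) = -I**2/2
N(-4) + 122*149 = -1/2*(-4)**2 + 122*149 = -1/2*16 + 18178 = -8 + 18178 = 18170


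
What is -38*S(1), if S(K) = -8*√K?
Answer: 304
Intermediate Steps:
-38*S(1) = -(-304)*√1 = -(-304) = -38*(-8) = 304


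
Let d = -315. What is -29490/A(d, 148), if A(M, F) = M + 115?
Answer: 2949/20 ≈ 147.45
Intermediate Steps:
A(M, F) = 115 + M
-29490/A(d, 148) = -29490/(115 - 315) = -29490/(-200) = -29490*(-1/200) = 2949/20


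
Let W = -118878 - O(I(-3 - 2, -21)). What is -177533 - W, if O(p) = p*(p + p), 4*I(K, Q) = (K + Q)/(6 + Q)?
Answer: -26394581/450 ≈ -58655.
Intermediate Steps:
I(K, Q) = (K + Q)/(4*(6 + Q)) (I(K, Q) = ((K + Q)/(6 + Q))/4 = (K + Q)/(4*(6 + Q)))
O(p) = 2*p**2 (O(p) = p*(2*p) = 2*p**2)
W = -53495269/450 (W = -118878 - 2*(((-3 - 2) - 21)/(4*(6 - 21)))**2 = -118878 - 2*((1/4)*(-5 - 21)/(-15))**2 = -118878 - 2*((1/4)*(-1/15)*(-26))**2 = -118878 - 2*(13/30)**2 = -118878 - 2*169/900 = -118878 - 1*169/450 = -118878 - 169/450 = -53495269/450 ≈ -1.1888e+5)
-177533 - W = -177533 - 1*(-53495269/450) = -177533 + 53495269/450 = -26394581/450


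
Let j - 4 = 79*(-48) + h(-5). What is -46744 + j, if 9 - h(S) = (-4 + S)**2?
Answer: -50604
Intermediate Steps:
h(S) = 9 - (-4 + S)**2
j = -3860 (j = 4 + (79*(-48) + (9 - (-4 - 5)**2)) = 4 + (-3792 + (9 - 1*(-9)**2)) = 4 + (-3792 + (9 - 1*81)) = 4 + (-3792 + (9 - 81)) = 4 + (-3792 - 72) = 4 - 3864 = -3860)
-46744 + j = -46744 - 3860 = -50604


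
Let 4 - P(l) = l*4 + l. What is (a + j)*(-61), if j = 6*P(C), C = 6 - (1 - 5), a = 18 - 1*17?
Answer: 16775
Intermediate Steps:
a = 1 (a = 18 - 17 = 1)
C = 10 (C = 6 - 1*(-4) = 6 + 4 = 10)
P(l) = 4 - 5*l (P(l) = 4 - (l*4 + l) = 4 - (4*l + l) = 4 - 5*l)
j = -276 (j = 6*(4 - 5*10) = 6*(4 - 50) = 6*(-46) = -276)
(a + j)*(-61) = (1 - 276)*(-61) = -275*(-61) = 16775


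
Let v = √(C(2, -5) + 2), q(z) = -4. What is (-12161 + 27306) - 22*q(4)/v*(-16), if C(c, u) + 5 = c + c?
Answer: 13737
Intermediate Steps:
C(c, u) = -5 + 2*c (C(c, u) = -5 + (c + c) = -5 + 2*c)
v = 1 (v = √((-5 + 2*2) + 2) = √((-5 + 4) + 2) = √(-1 + 2) = √1 = 1)
(-12161 + 27306) - 22*q(4)/v*(-16) = (-12161 + 27306) - (-88)/1*(-16) = 15145 - (-88)*(-16) = 15145 - 22*(-4)*(-16) = 15145 + 88*(-16) = 15145 - 1408 = 13737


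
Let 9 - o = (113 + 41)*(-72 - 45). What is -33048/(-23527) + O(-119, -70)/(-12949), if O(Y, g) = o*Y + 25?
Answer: 50897776628/304651123 ≈ 167.07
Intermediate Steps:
o = 18027 (o = 9 - (113 + 41)*(-72 - 45) = 9 - 154*(-117) = 9 - 1*(-18018) = 9 + 18018 = 18027)
O(Y, g) = 25 + 18027*Y (O(Y, g) = 18027*Y + 25 = 25 + 18027*Y)
-33048/(-23527) + O(-119, -70)/(-12949) = -33048/(-23527) + (25 + 18027*(-119))/(-12949) = -33048*(-1/23527) + (25 - 2145213)*(-1/12949) = 33048/23527 - 2145188*(-1/12949) = 33048/23527 + 2145188/12949 = 50897776628/304651123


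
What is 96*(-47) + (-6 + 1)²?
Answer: -4487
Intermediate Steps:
96*(-47) + (-6 + 1)² = -4512 + (-5)² = -4512 + 25 = -4487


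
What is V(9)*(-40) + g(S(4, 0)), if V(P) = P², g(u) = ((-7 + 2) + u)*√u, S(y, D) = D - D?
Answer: -3240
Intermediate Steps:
S(y, D) = 0
g(u) = √u*(-5 + u) (g(u) = (-5 + u)*√u = √u*(-5 + u))
V(9)*(-40) + g(S(4, 0)) = 9²*(-40) + √0*(-5 + 0) = 81*(-40) + 0*(-5) = -3240 + 0 = -3240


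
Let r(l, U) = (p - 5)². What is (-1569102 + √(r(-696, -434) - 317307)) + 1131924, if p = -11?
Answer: -437178 + I*√317051 ≈ -4.3718e+5 + 563.07*I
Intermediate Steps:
r(l, U) = 256 (r(l, U) = (-11 - 5)² = (-16)² = 256)
(-1569102 + √(r(-696, -434) - 317307)) + 1131924 = (-1569102 + √(256 - 317307)) + 1131924 = (-1569102 + √(-317051)) + 1131924 = (-1569102 + I*√317051) + 1131924 = -437178 + I*√317051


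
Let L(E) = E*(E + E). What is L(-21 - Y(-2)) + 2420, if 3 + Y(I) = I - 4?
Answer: 2708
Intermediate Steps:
Y(I) = -7 + I (Y(I) = -3 + (I - 4) = -3 + (-4 + I) = -7 + I)
L(E) = 2*E² (L(E) = E*(2*E) = 2*E²)
L(-21 - Y(-2)) + 2420 = 2*(-21 - (-7 - 2))² + 2420 = 2*(-21 - 1*(-9))² + 2420 = 2*(-21 + 9)² + 2420 = 2*(-12)² + 2420 = 2*144 + 2420 = 288 + 2420 = 2708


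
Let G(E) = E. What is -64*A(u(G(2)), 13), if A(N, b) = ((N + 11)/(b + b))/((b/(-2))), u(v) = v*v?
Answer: 960/169 ≈ 5.6805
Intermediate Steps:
u(v) = v²
A(N, b) = -(11 + N)/b² (A(N, b) = ((11 + N)/((2*b)))/((b*(-½))) = ((11 + N)*(1/(2*b)))/((-b/2)) = ((11 + N)/(2*b))*(-2/b) = -(11 + N)/b²)
-64*A(u(G(2)), 13) = -64*(-11 - 1*2²)/13² = -64*(-11 - 1*4)/169 = -64*(-11 - 4)/169 = -64*(-15)/169 = -64*(-15/169) = 960/169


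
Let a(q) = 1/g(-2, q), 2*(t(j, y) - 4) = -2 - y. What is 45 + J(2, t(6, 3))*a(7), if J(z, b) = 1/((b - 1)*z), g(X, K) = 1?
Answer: 46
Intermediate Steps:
t(j, y) = 3 - y/2 (t(j, y) = 4 + (-2 - y)/2 = 4 + (-1 - y/2) = 3 - y/2)
J(z, b) = 1/(z*(-1 + b)) (J(z, b) = 1/((-1 + b)*z) = 1/(z*(-1 + b)))
a(q) = 1 (a(q) = 1/1 = 1)
45 + J(2, t(6, 3))*a(7) = 45 + (1/(2*(-1 + (3 - ½*3))))*1 = 45 + (1/(2*(-1 + (3 - 3/2))))*1 = 45 + (1/(2*(-1 + 3/2)))*1 = 45 + (1/(2*(½)))*1 = 45 + ((½)*2)*1 = 45 + 1*1 = 45 + 1 = 46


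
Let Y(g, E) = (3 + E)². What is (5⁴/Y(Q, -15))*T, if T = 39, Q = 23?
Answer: 8125/48 ≈ 169.27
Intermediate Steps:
(5⁴/Y(Q, -15))*T = (5⁴/((3 - 15)²))*39 = (625/((-12)²))*39 = (625/144)*39 = 8125/48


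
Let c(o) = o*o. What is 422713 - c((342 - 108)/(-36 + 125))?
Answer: 3348254917/7921 ≈ 4.2271e+5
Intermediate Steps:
c(o) = o**2
422713 - c((342 - 108)/(-36 + 125)) = 422713 - ((342 - 108)/(-36 + 125))**2 = 422713 - (234/89)**2 = 422713 - 1*54756/7921 = 422713 - 54756/7921 = 3348254917/7921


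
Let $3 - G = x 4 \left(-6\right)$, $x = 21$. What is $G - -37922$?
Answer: $38429$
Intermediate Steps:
$G = 507$ ($G = 3 - 21 \cdot 4 \left(-6\right) = 3 - 21 \left(-24\right) = 3 - -504 = 3 + 504 = 507$)
$G - -37922 = 507 - -37922 = 507 + 37922 = 38429$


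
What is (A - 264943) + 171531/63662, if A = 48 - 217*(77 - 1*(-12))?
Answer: -18093078165/63662 ≈ -2.8421e+5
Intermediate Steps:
A = -19265 (A = 48 - 217*(77 + 12) = 48 - 217*89 = 48 - 19313 = -19265)
(A - 264943) + 171531/63662 = (-19265 - 264943) + 171531/63662 = -284208 + 171531*(1/63662) = -284208 + 171531/63662 = -18093078165/63662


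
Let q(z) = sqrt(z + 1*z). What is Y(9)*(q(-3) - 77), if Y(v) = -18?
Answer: 1386 - 18*I*sqrt(6) ≈ 1386.0 - 44.091*I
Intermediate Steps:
q(z) = sqrt(2)*sqrt(z) (q(z) = sqrt(z + z) = sqrt(2*z) = sqrt(2)*sqrt(z))
Y(9)*(q(-3) - 77) = -18*(sqrt(2)*sqrt(-3) - 77) = -18*(sqrt(2)*(I*sqrt(3)) - 77) = -18*(I*sqrt(6) - 77) = -18*(-77 + I*sqrt(6)) = 1386 - 18*I*sqrt(6)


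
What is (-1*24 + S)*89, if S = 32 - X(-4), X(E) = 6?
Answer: 178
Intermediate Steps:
S = 26 (S = 32 - 1*6 = 32 - 6 = 26)
(-1*24 + S)*89 = (-1*24 + 26)*89 = (-24 + 26)*89 = 2*89 = 178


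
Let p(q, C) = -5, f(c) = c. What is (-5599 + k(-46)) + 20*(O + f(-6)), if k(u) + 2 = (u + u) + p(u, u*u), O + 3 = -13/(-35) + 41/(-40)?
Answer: -82475/14 ≈ -5891.1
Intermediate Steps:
O = -1023/280 (O = -3 + (-13/(-35) + 41/(-40)) = -3 + (-13*(-1/35) + 41*(-1/40)) = -3 + (13/35 - 41/40) = -3 - 183/280 = -1023/280 ≈ -3.6536)
k(u) = -7 + 2*u (k(u) = -2 + ((u + u) - 5) = -2 + (2*u - 5) = -2 + (-5 + 2*u) = -7 + 2*u)
(-5599 + k(-46)) + 20*(O + f(-6)) = (-5599 + (-7 + 2*(-46))) + 20*(-1023/280 - 6) = (-5599 + (-7 - 92)) + 20*(-2703/280) = (-5599 - 99) - 2703/14 = -5698 - 2703/14 = -82475/14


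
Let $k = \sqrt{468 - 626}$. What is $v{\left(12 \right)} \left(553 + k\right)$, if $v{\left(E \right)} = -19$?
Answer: $-10507 - 19 i \sqrt{158} \approx -10507.0 - 238.83 i$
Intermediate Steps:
$k = i \sqrt{158}$ ($k = \sqrt{-158} = i \sqrt{158} \approx 12.57 i$)
$v{\left(12 \right)} \left(553 + k\right) = - 19 \left(553 + i \sqrt{158}\right) = -10507 - 19 i \sqrt{158}$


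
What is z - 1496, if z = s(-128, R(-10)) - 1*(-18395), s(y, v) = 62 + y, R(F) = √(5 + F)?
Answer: 16833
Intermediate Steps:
z = 18329 (z = (62 - 128) - 1*(-18395) = -66 + 18395 = 18329)
z - 1496 = 18329 - 1496 = 16833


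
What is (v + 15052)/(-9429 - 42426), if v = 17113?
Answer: -6433/10371 ≈ -0.62029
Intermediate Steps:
(v + 15052)/(-9429 - 42426) = (17113 + 15052)/(-9429 - 42426) = 32165/(-51855) = 32165*(-1/51855) = -6433/10371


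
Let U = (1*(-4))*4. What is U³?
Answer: -4096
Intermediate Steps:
U = -16 (U = -4*4 = -16)
U³ = (-16)³ = -4096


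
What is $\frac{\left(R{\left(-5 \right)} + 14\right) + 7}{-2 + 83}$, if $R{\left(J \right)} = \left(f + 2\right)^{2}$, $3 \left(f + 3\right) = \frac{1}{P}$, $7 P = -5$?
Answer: $\frac{5209}{18225} \approx 0.28582$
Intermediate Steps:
$P = - \frac{5}{7}$ ($P = \frac{1}{7} \left(-5\right) = - \frac{5}{7} \approx -0.71429$)
$f = - \frac{52}{15}$ ($f = -3 + \frac{1}{3 \left(- \frac{5}{7}\right)} = -3 + \frac{1}{3} \left(- \frac{7}{5}\right) = -3 - \frac{7}{15} = - \frac{52}{15} \approx -3.4667$)
$R{\left(J \right)} = \frac{484}{225}$ ($R{\left(J \right)} = \left(- \frac{52}{15} + 2\right)^{2} = \left(- \frac{22}{15}\right)^{2} = \frac{484}{225}$)
$\frac{\left(R{\left(-5 \right)} + 14\right) + 7}{-2 + 83} = \frac{\left(\frac{484}{225} + 14\right) + 7}{-2 + 83} = \frac{\frac{3634}{225} + 7}{81} = \frac{1}{81} \cdot \frac{5209}{225} = \frac{5209}{18225}$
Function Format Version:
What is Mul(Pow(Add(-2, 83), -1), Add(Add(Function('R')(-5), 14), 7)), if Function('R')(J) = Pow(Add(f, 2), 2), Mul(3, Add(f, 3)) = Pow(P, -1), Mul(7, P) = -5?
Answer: Rational(5209, 18225) ≈ 0.28582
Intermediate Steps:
P = Rational(-5, 7) (P = Mul(Rational(1, 7), -5) = Rational(-5, 7) ≈ -0.71429)
f = Rational(-52, 15) (f = Add(-3, Mul(Rational(1, 3), Pow(Rational(-5, 7), -1))) = Add(-3, Mul(Rational(1, 3), Rational(-7, 5))) = Add(-3, Rational(-7, 15)) = Rational(-52, 15) ≈ -3.4667)
Function('R')(J) = Rational(484, 225) (Function('R')(J) = Pow(Add(Rational(-52, 15), 2), 2) = Pow(Rational(-22, 15), 2) = Rational(484, 225))
Mul(Pow(Add(-2, 83), -1), Add(Add(Function('R')(-5), 14), 7)) = Mul(Pow(Add(-2, 83), -1), Add(Add(Rational(484, 225), 14), 7)) = Mul(Pow(81, -1), Add(Rational(3634, 225), 7)) = Mul(Rational(1, 81), Rational(5209, 225)) = Rational(5209, 18225)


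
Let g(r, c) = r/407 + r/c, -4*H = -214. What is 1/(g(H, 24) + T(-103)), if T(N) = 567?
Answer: 19536/11123029 ≈ 0.0017564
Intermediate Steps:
H = 107/2 (H = -¼*(-214) = 107/2 ≈ 53.500)
g(r, c) = r/407 + r/c (g(r, c) = r*(1/407) + r/c = r/407 + r/c)
1/(g(H, 24) + T(-103)) = 1/(((1/407)*(107/2) + (107/2)/24) + 567) = 1/((107/814 + (107/2)*(1/24)) + 567) = 1/((107/814 + 107/48) + 567) = 1/(46117/19536 + 567) = 1/(11123029/19536) = 19536/11123029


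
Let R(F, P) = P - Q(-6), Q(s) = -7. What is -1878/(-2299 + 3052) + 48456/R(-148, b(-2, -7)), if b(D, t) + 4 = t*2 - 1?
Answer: -1014164/251 ≈ -4040.5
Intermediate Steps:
b(D, t) = -5 + 2*t (b(D, t) = -4 + (t*2 - 1) = -4 + (2*t - 1) = -4 + (-1 + 2*t) = -5 + 2*t)
R(F, P) = 7 + P (R(F, P) = P - 1*(-7) = P + 7 = 7 + P)
-1878/(-2299 + 3052) + 48456/R(-148, b(-2, -7)) = -1878/(-2299 + 3052) + 48456/(7 + (-5 + 2*(-7))) = -1878/753 + 48456/(7 + (-5 - 14)) = -1878*1/753 + 48456/(7 - 19) = -626/251 + 48456/(-12) = -626/251 + 48456*(-1/12) = -626/251 - 4038 = -1014164/251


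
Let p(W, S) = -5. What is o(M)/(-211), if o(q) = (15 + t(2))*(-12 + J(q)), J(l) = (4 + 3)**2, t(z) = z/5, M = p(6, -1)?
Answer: -2849/1055 ≈ -2.7005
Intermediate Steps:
M = -5
t(z) = z/5 (t(z) = z*(1/5) = z/5)
J(l) = 49 (J(l) = 7**2 = 49)
o(q) = 2849/5 (o(q) = (15 + (1/5)*2)*(-12 + 49) = (15 + 2/5)*37 = (77/5)*37 = 2849/5)
o(M)/(-211) = (2849/5)/(-211) = (2849/5)*(-1/211) = -2849/1055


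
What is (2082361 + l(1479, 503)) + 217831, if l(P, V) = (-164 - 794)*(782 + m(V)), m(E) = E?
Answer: 1069162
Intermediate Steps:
l(P, V) = -749156 - 958*V (l(P, V) = (-164 - 794)*(782 + V) = -958*(782 + V) = -749156 - 958*V)
(2082361 + l(1479, 503)) + 217831 = (2082361 + (-749156 - 958*503)) + 217831 = (2082361 + (-749156 - 481874)) + 217831 = (2082361 - 1231030) + 217831 = 851331 + 217831 = 1069162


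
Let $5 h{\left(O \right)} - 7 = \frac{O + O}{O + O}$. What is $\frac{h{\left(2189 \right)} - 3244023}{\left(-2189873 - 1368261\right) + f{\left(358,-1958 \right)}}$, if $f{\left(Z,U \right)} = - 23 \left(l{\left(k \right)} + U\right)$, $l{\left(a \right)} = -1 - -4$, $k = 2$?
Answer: $\frac{16220107}{17565845} \approx 0.92339$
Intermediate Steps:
$l{\left(a \right)} = 3$ ($l{\left(a \right)} = -1 + 4 = 3$)
$f{\left(Z,U \right)} = -69 - 23 U$ ($f{\left(Z,U \right)} = - 23 \left(3 + U\right) = -69 - 23 U$)
$h{\left(O \right)} = \frac{8}{5}$ ($h{\left(O \right)} = \frac{7}{5} + \frac{\left(O + O\right) \frac{1}{O + O}}{5} = \frac{7}{5} + \frac{2 O \frac{1}{2 O}}{5} = \frac{7}{5} + \frac{1}{5} \cdot 1 = \frac{7}{5} + \frac{1}{5} = \frac{8}{5}$)
$\frac{h{\left(2189 \right)} - 3244023}{\left(-2189873 - 1368261\right) + f{\left(358,-1958 \right)}} = \frac{\frac{8}{5} - 3244023}{\left(-2189873 - 1368261\right) - -44965} = - \frac{16220107}{5 \left(-3558134 + \left(-69 + 45034\right)\right)} = - \frac{16220107}{5 \left(-3558134 + 44965\right)} = - \frac{16220107}{5 \left(-3513169\right)} = \left(- \frac{16220107}{5}\right) \left(- \frac{1}{3513169}\right) = \frac{16220107}{17565845}$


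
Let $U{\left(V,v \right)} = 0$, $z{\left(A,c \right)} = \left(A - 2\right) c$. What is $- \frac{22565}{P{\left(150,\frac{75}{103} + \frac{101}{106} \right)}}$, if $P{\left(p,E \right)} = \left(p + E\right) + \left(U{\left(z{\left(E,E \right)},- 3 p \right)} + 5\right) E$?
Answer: $- \frac{123182335}{873909} \approx -140.96$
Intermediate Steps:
$z{\left(A,c \right)} = c \left(-2 + A\right)$ ($z{\left(A,c \right)} = \left(-2 + A\right) c = c \left(-2 + A\right)$)
$P{\left(p,E \right)} = p + 6 E$ ($P{\left(p,E \right)} = \left(p + E\right) + \left(0 + 5\right) E = \left(E + p\right) + 5 E = p + 6 E$)
$- \frac{22565}{P{\left(150,\frac{75}{103} + \frac{101}{106} \right)}} = - \frac{22565}{150 + 6 \left(\frac{75}{103} + \frac{101}{106}\right)} = - \frac{22565}{150 + 6 \cdot \frac{18353}{10918}} = - \frac{22565}{150 + \frac{55059}{5459}} = - \frac{22565}{\frac{873909}{5459}} = \left(-22565\right) \frac{5459}{873909} = - \frac{123182335}{873909}$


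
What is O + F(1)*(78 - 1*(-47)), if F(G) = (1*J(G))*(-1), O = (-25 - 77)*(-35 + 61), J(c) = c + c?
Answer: -2902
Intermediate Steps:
J(c) = 2*c
O = -2652 (O = -102*26 = -2652)
F(G) = -2*G (F(G) = (1*(2*G))*(-1) = (2*G)*(-1) = -2*G)
O + F(1)*(78 - 1*(-47)) = -2652 + (-2*1)*(78 - 1*(-47)) = -2652 - 2*(78 + 47) = -2652 - 2*125 = -2652 - 250 = -2902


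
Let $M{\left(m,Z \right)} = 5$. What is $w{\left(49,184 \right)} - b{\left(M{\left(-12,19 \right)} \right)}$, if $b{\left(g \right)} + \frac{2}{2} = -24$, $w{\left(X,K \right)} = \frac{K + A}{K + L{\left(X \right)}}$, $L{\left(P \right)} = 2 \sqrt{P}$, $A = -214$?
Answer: $\frac{820}{33} \approx 24.848$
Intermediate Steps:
$w{\left(X,K \right)} = \frac{-214 + K}{K + 2 \sqrt{X}}$ ($w{\left(X,K \right)} = \frac{K - 214}{K + 2 \sqrt{X}} = \frac{-214 + K}{K + 2 \sqrt{X}}$)
$b{\left(g \right)} = -25$ ($b{\left(g \right)} = -1 - 24 = -25$)
$w{\left(49,184 \right)} - b{\left(M{\left(-12,19 \right)} \right)} = \frac{-214 + 184}{184 + 2 \sqrt{49}} - -25 = \frac{1}{184 + 2 \cdot 7} \left(-30\right) + 25 = \frac{1}{184 + 14} \left(-30\right) + 25 = \frac{1}{198} \left(-30\right) + 25 = - \frac{5}{33} + 25 = \frac{820}{33}$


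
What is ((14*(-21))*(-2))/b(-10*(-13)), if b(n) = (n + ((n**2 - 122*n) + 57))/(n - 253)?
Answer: -24108/409 ≈ -58.944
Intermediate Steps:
b(n) = (57 + n**2 - 121*n)/(-253 + n) (b(n) = (n + (57 + n**2 - 122*n))/(-253 + n) = (57 + n**2 - 121*n)/(-253 + n))
((14*(-21))*(-2))/b(-10*(-13)) = ((14*(-21))*(-2))/(((57 + (-10*(-13))**2 - (-1210)*(-13))/(-253 - 10*(-13)))) = (-294*(-2))/(((57 + 130**2 - 121*130)/(-253 + 130))) = 588/(((57 + 16900 - 15730)/(-123))) = 588/((-1/123*1227)) = 588/(-409/41) = 588*(-41/409) = -24108/409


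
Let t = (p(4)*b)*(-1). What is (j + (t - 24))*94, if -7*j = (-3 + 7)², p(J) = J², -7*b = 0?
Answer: -17296/7 ≈ -2470.9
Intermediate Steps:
b = 0 (b = -⅐*0 = 0)
t = 0 (t = (4²*0)*(-1) = (16*0)*(-1) = 0*(-1) = 0)
j = -16/7 (j = -(-3 + 7)²/7 = -⅐*4² = -⅐*16 = -16/7 ≈ -2.2857)
(j + (t - 24))*94 = (-16/7 + (0 - 24))*94 = (-16/7 - 24)*94 = -184/7*94 = -17296/7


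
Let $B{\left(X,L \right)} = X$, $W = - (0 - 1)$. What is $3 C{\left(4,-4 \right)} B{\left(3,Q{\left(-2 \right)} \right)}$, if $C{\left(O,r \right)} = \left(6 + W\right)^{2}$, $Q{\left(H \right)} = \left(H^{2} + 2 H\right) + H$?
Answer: $441$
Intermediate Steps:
$Q{\left(H \right)} = H^{2} + 3 H$
$W = 1$ ($W = \left(-1\right) \left(-1\right) = 1$)
$C{\left(O,r \right)} = 49$ ($C{\left(O,r \right)} = \left(6 + 1\right)^{2} = 7^{2} = 49$)
$3 C{\left(4,-4 \right)} B{\left(3,Q{\left(-2 \right)} \right)} = 3 \cdot 49 \cdot 3 = 147 \cdot 3 = 441$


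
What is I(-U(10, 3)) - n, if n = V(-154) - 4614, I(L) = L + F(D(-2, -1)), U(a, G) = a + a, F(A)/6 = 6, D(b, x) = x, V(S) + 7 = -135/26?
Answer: 120697/26 ≈ 4642.2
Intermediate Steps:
V(S) = -317/26 (V(S) = -7 - 135/26 = -317/26)
F(A) = 36 (F(A) = 6*6 = 36)
U(a, G) = 2*a
I(L) = 36 + L (I(L) = L + 36 = 36 + L)
n = -120281/26 (n = -317/26 - 4614 = -120281/26 ≈ -4626.2)
I(-U(10, 3)) - n = (36 - 2*10) - 1*(-120281/26) = (36 - 1*20) + 120281/26 = (36 - 20) + 120281/26 = 16 + 120281/26 = 120697/26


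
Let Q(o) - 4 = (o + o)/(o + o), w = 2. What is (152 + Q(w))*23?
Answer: 3611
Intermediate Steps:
Q(o) = 5 (Q(o) = 4 + (o + o)/(o + o) = 4 + (2*o)/((2*o)) = 4 + (2*o)*(1/(2*o)) = 4 + 1 = 5)
(152 + Q(w))*23 = (152 + 5)*23 = 157*23 = 3611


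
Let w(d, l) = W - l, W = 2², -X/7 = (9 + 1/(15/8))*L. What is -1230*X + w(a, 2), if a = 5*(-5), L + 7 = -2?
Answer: -738736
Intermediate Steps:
L = -9 (L = -7 - 2 = -9)
a = -25
X = 3003/5 (X = -7*(9 + 1/(15/8))*(-9) = -7*(9 + 8/15)*(-9) = -1001*(-9)/15 = -7*(-429/5) = 3003/5 ≈ 600.60)
W = 4
w(d, l) = 4 - l
-1230*X + w(a, 2) = -1230*3003/5 + (4 - 1*2) = -738738 + (4 - 2) = -738738 + 2 = -738736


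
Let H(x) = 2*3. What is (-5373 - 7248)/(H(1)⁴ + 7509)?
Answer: -4207/2935 ≈ -1.4334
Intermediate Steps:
H(x) = 6
(-5373 - 7248)/(H(1)⁴ + 7509) = (-5373 - 7248)/(6⁴ + 7509) = -12621/(1296 + 7509) = -12621/8805 = -12621*1/8805 = -4207/2935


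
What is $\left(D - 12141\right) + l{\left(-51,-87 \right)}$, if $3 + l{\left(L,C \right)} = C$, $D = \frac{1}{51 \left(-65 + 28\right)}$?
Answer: $- \frac{23079898}{1887} \approx -12231.0$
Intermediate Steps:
$D = - \frac{1}{1887}$ ($D = \frac{1}{51 \left(-37\right)} = \frac{1}{-1887} = - \frac{1}{1887} \approx -0.00052994$)
$l{\left(L,C \right)} = -3 + C$
$\left(D - 12141\right) + l{\left(-51,-87 \right)} = \left(- \frac{1}{1887} - 12141\right) - 90 = - \frac{22910068}{1887} - 90 = - \frac{23079898}{1887}$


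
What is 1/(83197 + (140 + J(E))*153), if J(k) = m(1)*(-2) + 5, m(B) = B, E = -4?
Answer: 1/105076 ≈ 9.5169e-6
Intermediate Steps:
J(k) = 3 (J(k) = 1*(-2) + 5 = -2 + 5 = 3)
1/(83197 + (140 + J(E))*153) = 1/(83197 + (140 + 3)*153) = 1/(83197 + 143*153) = 1/(83197 + 21879) = 1/105076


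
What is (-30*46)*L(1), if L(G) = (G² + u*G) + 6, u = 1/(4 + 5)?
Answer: -29440/3 ≈ -9813.3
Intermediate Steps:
u = ⅑ (u = 1/9 = ⅑ ≈ 0.11111)
L(G) = 6 + G² + G/9 (L(G) = (G² + G/9) + 6 = 6 + G² + G/9)
(-30*46)*L(1) = (-30*46)*(6 + 1² + (⅑)*1) = -1380*(6 + 1 + ⅑) = -1380*64/9 = -29440/3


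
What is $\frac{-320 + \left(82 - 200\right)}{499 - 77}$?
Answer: $- \frac{219}{211} \approx -1.0379$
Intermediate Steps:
$\frac{-320 + \left(82 - 200\right)}{499 - 77} = \frac{-320 + \left(82 - 200\right)}{422} = \left(-320 - 118\right) \frac{1}{422} = \left(-438\right) \frac{1}{422} = - \frac{219}{211}$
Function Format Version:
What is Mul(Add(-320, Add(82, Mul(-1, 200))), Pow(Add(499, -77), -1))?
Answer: Rational(-219, 211) ≈ -1.0379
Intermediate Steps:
Mul(Add(-320, Add(82, Mul(-1, 200))), Pow(Add(499, -77), -1)) = Mul(Add(-320, Add(82, -200)), Pow(422, -1)) = Mul(Add(-320, -118), Rational(1, 422)) = Mul(-438, Rational(1, 422)) = Rational(-219, 211)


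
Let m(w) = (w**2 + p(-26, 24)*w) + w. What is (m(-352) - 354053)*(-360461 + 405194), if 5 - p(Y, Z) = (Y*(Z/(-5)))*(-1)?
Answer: -61774170549/5 ≈ -1.2355e+10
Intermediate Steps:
p(Y, Z) = 5 - Y*Z/5 (p(Y, Z) = 5 - Y*(Z/(-5))*(-1) = 5 - Y*(Z*(-1/5))*(-1) = 5 - Y*(-Z/5)*(-1) = 5 - (-Y*Z/5)*(-1) = 5 - Y*Z/5)
m(w) = w**2 + 654*w/5 (m(w) = (w**2 + (5 - 1/5*(-26)*24)*w) + w = (w**2 + (5 + 624/5)*w) + w = (w**2 + 649*w/5) + w = w**2 + 654*w/5)
(m(-352) - 354053)*(-360461 + 405194) = ((1/5)*(-352)*(654 + 5*(-352)) - 354053)*(-360461 + 405194) = ((1/5)*(-352)*(654 - 1760) - 354053)*44733 = ((1/5)*(-352)*(-1106) - 354053)*44733 = (389312/5 - 354053)*44733 = -1380953/5*44733 = -61774170549/5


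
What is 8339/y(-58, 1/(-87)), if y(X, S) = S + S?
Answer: -725493/2 ≈ -3.6275e+5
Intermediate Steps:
y(X, S) = 2*S
8339/y(-58, 1/(-87)) = 8339/((2/(-87))) = 8339/((2*(-1/87))) = 8339/(-2/87) = 8339*(-87/2) = -725493/2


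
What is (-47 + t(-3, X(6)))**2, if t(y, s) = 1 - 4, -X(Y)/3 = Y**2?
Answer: 2500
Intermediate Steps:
X(Y) = -3*Y**2
t(y, s) = -3
(-47 + t(-3, X(6)))**2 = (-47 - 3)**2 = (-50)**2 = 2500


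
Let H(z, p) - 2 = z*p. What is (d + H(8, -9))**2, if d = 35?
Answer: 1225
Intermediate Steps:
H(z, p) = 2 + p*z (H(z, p) = 2 + z*p = 2 + p*z)
(d + H(8, -9))**2 = (35 + (2 - 9*8))**2 = (35 + (2 - 72))**2 = (35 - 70)**2 = (-35)**2 = 1225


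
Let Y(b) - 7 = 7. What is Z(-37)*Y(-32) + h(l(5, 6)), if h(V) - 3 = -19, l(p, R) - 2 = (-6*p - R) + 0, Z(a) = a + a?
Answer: -1052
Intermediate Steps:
Z(a) = 2*a
l(p, R) = 2 - R - 6*p (l(p, R) = 2 + ((-6*p - R) + 0) = 2 + ((-R - 6*p) + 0) = 2 + (-R - 6*p) = 2 - R - 6*p)
Y(b) = 14 (Y(b) = 7 + 7 = 14)
h(V) = -16 (h(V) = 3 - 19 = -16)
Z(-37)*Y(-32) + h(l(5, 6)) = (2*(-37))*14 - 16 = -74*14 - 16 = -1036 - 16 = -1052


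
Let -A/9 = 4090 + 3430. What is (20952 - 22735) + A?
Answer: -69463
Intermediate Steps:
A = -67680 (A = -9*(4090 + 3430) = -9*7520 = -67680)
(20952 - 22735) + A = (20952 - 22735) - 67680 = -1783 - 67680 = -69463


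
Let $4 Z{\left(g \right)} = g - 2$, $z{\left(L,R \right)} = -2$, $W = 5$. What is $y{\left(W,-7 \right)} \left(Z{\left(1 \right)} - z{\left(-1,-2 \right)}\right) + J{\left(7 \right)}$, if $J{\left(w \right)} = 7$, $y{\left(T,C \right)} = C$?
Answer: $- \frac{21}{4} \approx -5.25$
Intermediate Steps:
$Z{\left(g \right)} = - \frac{1}{2} + \frac{g}{4}$ ($Z{\left(g \right)} = \frac{g - 2}{4} = \frac{-2 + g}{4} = - \frac{1}{2} + \frac{g}{4}$)
$y{\left(W,-7 \right)} \left(Z{\left(1 \right)} - z{\left(-1,-2 \right)}\right) + J{\left(7 \right)} = - 7 \left(\left(- \frac{1}{2} + \frac{1}{4} \cdot 1\right) - -2\right) + 7 = - 7 \left(\left(- \frac{1}{2} + \frac{1}{4}\right) + 2\right) + 7 = - 7 \left(- \frac{1}{4} + 2\right) + 7 = \left(-7\right) \frac{7}{4} + 7 = - \frac{49}{4} + 7 = - \frac{21}{4}$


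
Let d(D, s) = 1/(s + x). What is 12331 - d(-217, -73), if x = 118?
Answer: 554894/45 ≈ 12331.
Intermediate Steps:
d(D, s) = 1/(118 + s) (d(D, s) = 1/(s + 118) = 1/(118 + s))
12331 - d(-217, -73) = 12331 - 1/(118 - 73) = 12331 - 1/45 = 554894/45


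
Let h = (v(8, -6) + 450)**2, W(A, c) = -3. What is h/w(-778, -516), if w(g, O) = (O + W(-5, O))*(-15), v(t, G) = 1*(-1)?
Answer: 201601/7785 ≈ 25.896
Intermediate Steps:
v(t, G) = -1
w(g, O) = 45 - 15*O (w(g, O) = (O - 3)*(-15) = (-3 + O)*(-15) = 45 - 15*O)
h = 201601 (h = (-1 + 450)**2 = 449**2 = 201601)
h/w(-778, -516) = 201601/(45 - 15*(-516)) = 201601/(45 + 7740) = 201601/7785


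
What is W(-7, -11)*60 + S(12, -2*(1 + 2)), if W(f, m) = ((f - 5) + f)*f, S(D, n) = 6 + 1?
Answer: 7987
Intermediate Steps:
S(D, n) = 7
W(f, m) = f*(-5 + 2*f) (W(f, m) = ((-5 + f) + f)*f = (-5 + 2*f)*f = f*(-5 + 2*f))
W(-7, -11)*60 + S(12, -2*(1 + 2)) = -7*(-5 + 2*(-7))*60 + 7 = -7*(-5 - 14)*60 + 7 = -7*(-19)*60 + 7 = 133*60 + 7 = 7980 + 7 = 7987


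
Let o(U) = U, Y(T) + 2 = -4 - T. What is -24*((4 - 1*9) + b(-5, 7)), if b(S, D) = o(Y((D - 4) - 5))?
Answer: 216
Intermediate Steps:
Y(T) = -6 - T (Y(T) = -2 + (-4 - T) = -6 - T)
b(S, D) = 3 - D (b(S, D) = -6 - ((D - 4) - 5) = -6 - ((-4 + D) - 5) = -6 - (-9 + D) = -6 + (9 - D) = 3 - D)
-24*((4 - 1*9) + b(-5, 7)) = -24*((4 - 1*9) + (3 - 1*7)) = -24*((4 - 9) + (3 - 7)) = -24*(-5 - 4) = -24*(-9) = 216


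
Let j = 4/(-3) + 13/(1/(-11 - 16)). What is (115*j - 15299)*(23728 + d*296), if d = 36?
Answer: -5757669568/3 ≈ -1.9192e+9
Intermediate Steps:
j = -1057/3 (j = 4*(-⅓) + 13/(1/(-27)) = -4/3 + 13/(-1/27) = -4/3 + 13*(-27) = -4/3 - 351 = -1057/3 ≈ -352.33)
(115*j - 15299)*(23728 + d*296) = (115*(-1057/3) - 15299)*(23728 + 36*296) = (-121555/3 - 15299)*(23728 + 10656) = -167452/3*34384 = -5757669568/3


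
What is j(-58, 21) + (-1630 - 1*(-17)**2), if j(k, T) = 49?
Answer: -1870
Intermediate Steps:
j(-58, 21) + (-1630 - 1*(-17)**2) = 49 + (-1630 - 1*(-17)**2) = 49 + (-1630 - 1*289) = 49 + (-1630 - 289) = 49 - 1919 = -1870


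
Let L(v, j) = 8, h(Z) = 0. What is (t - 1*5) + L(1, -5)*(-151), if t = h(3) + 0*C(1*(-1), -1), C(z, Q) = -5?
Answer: -1213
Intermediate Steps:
t = 0 (t = 0 + 0*(-5) = 0 + 0 = 0)
(t - 1*5) + L(1, -5)*(-151) = (0 - 1*5) + 8*(-151) = (0 - 5) - 1208 = -5 - 1208 = -1213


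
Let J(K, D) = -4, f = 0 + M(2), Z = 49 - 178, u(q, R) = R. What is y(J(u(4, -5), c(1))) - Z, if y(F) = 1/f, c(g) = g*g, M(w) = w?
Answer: 259/2 ≈ 129.50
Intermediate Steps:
Z = -129
c(g) = g**2
f = 2 (f = 0 + 2 = 2)
y(F) = 1/2
y(J(u(4, -5), c(1))) - Z = 1/2 - 1*(-129) = 1/2 + 129 = 259/2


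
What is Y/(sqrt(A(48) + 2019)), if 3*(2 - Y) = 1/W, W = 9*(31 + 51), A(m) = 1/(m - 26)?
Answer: 4427*sqrt(977218)/98343666 ≈ 0.044500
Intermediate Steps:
A(m) = 1/(-26 + m)
W = 738 (W = 9*82 = 738)
Y = 4427/2214 (Y = 2 - 1/3/738 = 2 - 1/3*1/738 = 2 - 1/2214 = 4427/2214 ≈ 1.9995)
Y/(sqrt(A(48) + 2019)) = 4427/(2214*(sqrt(1/(-26 + 48) + 2019))) = 4427/(2214*(sqrt(1/22 + 2019))) = 4427/(2214*(sqrt(44419/22))) = 4427/(2214*((sqrt(977218)/22))) = 4427*(sqrt(977218)/44419)/2214 = 4427*sqrt(977218)/98343666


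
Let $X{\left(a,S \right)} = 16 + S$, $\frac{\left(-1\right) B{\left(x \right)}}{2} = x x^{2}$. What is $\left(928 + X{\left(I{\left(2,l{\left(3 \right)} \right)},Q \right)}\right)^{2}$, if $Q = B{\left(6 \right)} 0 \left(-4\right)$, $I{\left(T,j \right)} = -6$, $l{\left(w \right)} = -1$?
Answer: $891136$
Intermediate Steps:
$B{\left(x \right)} = - 2 x^{3}$ ($B{\left(x \right)} = - 2 x x^{2} = - 2 x^{3}$)
$Q = 0$ ($Q = - 2 \cdot 6^{3} \cdot 0 \left(-4\right) = \left(-2\right) 216 \cdot 0 \left(-4\right) = \left(-432\right) 0 \left(-4\right) = 0 \left(-4\right) = 0$)
$\left(928 + X{\left(I{\left(2,l{\left(3 \right)} \right)},Q \right)}\right)^{2} = \left(928 + \left(16 + 0\right)\right)^{2} = \left(928 + 16\right)^{2} = 944^{2} = 891136$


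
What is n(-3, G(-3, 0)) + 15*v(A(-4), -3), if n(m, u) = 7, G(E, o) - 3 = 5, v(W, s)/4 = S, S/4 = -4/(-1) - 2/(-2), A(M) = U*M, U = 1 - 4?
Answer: 1207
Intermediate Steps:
U = -3
A(M) = -3*M
S = 20 (S = 4*(-4/(-1) - 2/(-2)) = 4*(-4*(-1) - 2*(-½)) = 4*(4 + 1) = 4*5 = 20)
v(W, s) = 80 (v(W, s) = 4*20 = 80)
G(E, o) = 8 (G(E, o) = 3 + 5 = 8)
n(-3, G(-3, 0)) + 15*v(A(-4), -3) = 7 + 15*80 = 7 + 1200 = 1207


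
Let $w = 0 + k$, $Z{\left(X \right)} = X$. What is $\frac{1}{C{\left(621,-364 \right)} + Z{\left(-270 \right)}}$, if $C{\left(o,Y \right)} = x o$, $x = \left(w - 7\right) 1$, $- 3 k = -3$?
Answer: $- \frac{1}{3996} \approx -0.00025025$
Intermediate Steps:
$k = 1$ ($k = \left(- \frac{1}{3}\right) \left(-3\right) = 1$)
$w = 1$ ($w = 0 + 1 = 1$)
$x = -6$ ($x = \left(1 - 7\right) 1 = \left(-6\right) 1 = -6$)
$C{\left(o,Y \right)} = - 6 o$
$\frac{1}{C{\left(621,-364 \right)} + Z{\left(-270 \right)}} = \frac{1}{\left(-6\right) 621 - 270} = \frac{1}{-3726 - 270} = \frac{1}{-3996} = - \frac{1}{3996}$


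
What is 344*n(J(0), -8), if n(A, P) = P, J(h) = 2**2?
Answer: -2752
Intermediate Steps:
J(h) = 4
344*n(J(0), -8) = 344*(-8) = -2752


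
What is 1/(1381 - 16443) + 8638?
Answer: 130105555/15062 ≈ 8638.0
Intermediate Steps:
1/(1381 - 16443) + 8638 = 1/(-15062) + 8638 = -1/15062 + 8638 = 130105555/15062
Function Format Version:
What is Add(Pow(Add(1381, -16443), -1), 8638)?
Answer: Rational(130105555, 15062) ≈ 8638.0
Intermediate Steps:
Add(Pow(Add(1381, -16443), -1), 8638) = Add(Pow(-15062, -1), 8638) = Add(Rational(-1, 15062), 8638) = Rational(130105555, 15062)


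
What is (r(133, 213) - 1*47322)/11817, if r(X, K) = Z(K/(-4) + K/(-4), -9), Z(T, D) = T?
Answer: -31619/7878 ≈ -4.0136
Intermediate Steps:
r(X, K) = -K/2 (r(X, K) = K/(-4) + K/(-4) = K*(-1/4) + K*(-1/4) = -K/4 - K/4 = -K/2)
(r(133, 213) - 1*47322)/11817 = (-1/2*213 - 1*47322)/11817 = (-213/2 - 47322)*(1/11817) = -94857/2*1/11817 = -31619/7878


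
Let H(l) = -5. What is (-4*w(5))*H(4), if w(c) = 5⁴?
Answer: 12500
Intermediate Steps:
w(c) = 625
(-4*w(5))*H(4) = -4*625*(-5) = -2500*(-5) = 12500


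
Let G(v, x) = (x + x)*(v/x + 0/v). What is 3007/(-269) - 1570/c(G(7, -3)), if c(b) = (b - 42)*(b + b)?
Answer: -967579/105448 ≈ -9.1759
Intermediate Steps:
G(v, x) = 2*v (G(v, x) = (2*x)*(v/x + 0) = (2*x)*(v/x) = 2*v)
c(b) = 2*b*(-42 + b) (c(b) = (-42 + b)*(2*b) = 2*b*(-42 + b))
3007/(-269) - 1570/c(G(7, -3)) = 3007/(-269) - 1570*1/(28*(-42 + 2*7)) = 3007*(-1/269) - 1570*1/(28*(-42 + 14)) = -3007/269 - 1570/(2*14*(-28)) = -3007/269 - 1570/(-784) = -3007/269 - 1570*(-1/784) = -3007/269 + 785/392 = -967579/105448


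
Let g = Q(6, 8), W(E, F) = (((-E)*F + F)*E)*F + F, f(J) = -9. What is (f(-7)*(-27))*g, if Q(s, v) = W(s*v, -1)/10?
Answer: -548451/10 ≈ -54845.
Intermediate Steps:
W(E, F) = F + E*F*(F - E*F) (W(E, F) = ((-E*F + F)*E)*F + F = ((F - E*F)*E)*F + F = (E*(F - E*F))*F + F = E*F*(F - E*F) + F = F + E*F*(F - E*F))
Q(s, v) = -⅒ - s²*v²/10 + s*v/10 (Q(s, v) = -(1 + (s*v)*(-1) - 1*(-1)*(s*v)²)/10 = -(1 - s*v - 1*(-1)*s²*v²)*(⅒) = -(1 - s*v + s²*v²)*(⅒) = -(1 + s²*v² - s*v)*(⅒) = (-1 + s*v - s²*v²)*(⅒) = -⅒ - s²*v²/10 + s*v/10)
g = -2257/10 (g = -⅒ - ⅒*6²*8² + (⅒)*6*8 = -⅒ - ⅒*36*64 + 24/5 = -⅒ - 1152/5 + 24/5 = -2257/10 ≈ -225.70)
(f(-7)*(-27))*g = -9*(-27)*(-2257/10) = 243*(-2257/10) = -548451/10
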